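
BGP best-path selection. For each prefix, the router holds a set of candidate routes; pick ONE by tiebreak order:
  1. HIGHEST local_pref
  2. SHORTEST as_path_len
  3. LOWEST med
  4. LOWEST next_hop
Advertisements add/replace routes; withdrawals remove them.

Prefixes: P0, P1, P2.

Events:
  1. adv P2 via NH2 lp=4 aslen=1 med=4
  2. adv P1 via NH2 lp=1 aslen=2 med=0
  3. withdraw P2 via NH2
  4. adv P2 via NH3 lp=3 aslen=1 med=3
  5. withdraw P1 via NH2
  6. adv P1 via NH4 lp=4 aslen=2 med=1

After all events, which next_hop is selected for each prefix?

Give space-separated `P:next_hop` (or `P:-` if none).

Op 1: best P0=- P1=- P2=NH2
Op 2: best P0=- P1=NH2 P2=NH2
Op 3: best P0=- P1=NH2 P2=-
Op 4: best P0=- P1=NH2 P2=NH3
Op 5: best P0=- P1=- P2=NH3
Op 6: best P0=- P1=NH4 P2=NH3

Answer: P0:- P1:NH4 P2:NH3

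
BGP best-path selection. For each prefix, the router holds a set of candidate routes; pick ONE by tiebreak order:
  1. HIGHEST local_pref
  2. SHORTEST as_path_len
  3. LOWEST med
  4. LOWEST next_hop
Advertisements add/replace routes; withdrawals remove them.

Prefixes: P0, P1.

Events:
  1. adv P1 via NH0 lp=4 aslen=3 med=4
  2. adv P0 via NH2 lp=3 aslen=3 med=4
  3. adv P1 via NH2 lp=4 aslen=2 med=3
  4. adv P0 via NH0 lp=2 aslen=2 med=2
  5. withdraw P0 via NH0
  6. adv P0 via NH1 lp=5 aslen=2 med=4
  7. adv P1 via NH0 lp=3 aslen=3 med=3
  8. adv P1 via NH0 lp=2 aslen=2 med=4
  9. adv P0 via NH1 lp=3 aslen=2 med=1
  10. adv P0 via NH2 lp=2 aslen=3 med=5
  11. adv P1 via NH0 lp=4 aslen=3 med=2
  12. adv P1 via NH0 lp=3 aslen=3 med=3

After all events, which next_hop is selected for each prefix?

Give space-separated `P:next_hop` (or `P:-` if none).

Answer: P0:NH1 P1:NH2

Derivation:
Op 1: best P0=- P1=NH0
Op 2: best P0=NH2 P1=NH0
Op 3: best P0=NH2 P1=NH2
Op 4: best P0=NH2 P1=NH2
Op 5: best P0=NH2 P1=NH2
Op 6: best P0=NH1 P1=NH2
Op 7: best P0=NH1 P1=NH2
Op 8: best P0=NH1 P1=NH2
Op 9: best P0=NH1 P1=NH2
Op 10: best P0=NH1 P1=NH2
Op 11: best P0=NH1 P1=NH2
Op 12: best P0=NH1 P1=NH2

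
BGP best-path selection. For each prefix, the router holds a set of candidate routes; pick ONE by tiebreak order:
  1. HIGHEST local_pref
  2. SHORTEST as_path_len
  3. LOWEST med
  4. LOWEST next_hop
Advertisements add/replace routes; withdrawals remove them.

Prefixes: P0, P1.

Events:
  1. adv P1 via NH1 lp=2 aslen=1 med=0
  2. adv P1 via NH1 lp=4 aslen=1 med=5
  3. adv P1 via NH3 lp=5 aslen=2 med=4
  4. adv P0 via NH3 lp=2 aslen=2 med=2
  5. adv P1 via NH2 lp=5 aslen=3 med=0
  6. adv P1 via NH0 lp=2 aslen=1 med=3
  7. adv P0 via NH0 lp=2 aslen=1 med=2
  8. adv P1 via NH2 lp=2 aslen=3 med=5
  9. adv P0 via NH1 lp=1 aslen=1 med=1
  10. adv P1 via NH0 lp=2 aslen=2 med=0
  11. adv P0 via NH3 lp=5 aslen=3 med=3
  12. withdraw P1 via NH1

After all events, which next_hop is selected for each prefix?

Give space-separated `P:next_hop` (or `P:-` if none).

Op 1: best P0=- P1=NH1
Op 2: best P0=- P1=NH1
Op 3: best P0=- P1=NH3
Op 4: best P0=NH3 P1=NH3
Op 5: best P0=NH3 P1=NH3
Op 6: best P0=NH3 P1=NH3
Op 7: best P0=NH0 P1=NH3
Op 8: best P0=NH0 P1=NH3
Op 9: best P0=NH0 P1=NH3
Op 10: best P0=NH0 P1=NH3
Op 11: best P0=NH3 P1=NH3
Op 12: best P0=NH3 P1=NH3

Answer: P0:NH3 P1:NH3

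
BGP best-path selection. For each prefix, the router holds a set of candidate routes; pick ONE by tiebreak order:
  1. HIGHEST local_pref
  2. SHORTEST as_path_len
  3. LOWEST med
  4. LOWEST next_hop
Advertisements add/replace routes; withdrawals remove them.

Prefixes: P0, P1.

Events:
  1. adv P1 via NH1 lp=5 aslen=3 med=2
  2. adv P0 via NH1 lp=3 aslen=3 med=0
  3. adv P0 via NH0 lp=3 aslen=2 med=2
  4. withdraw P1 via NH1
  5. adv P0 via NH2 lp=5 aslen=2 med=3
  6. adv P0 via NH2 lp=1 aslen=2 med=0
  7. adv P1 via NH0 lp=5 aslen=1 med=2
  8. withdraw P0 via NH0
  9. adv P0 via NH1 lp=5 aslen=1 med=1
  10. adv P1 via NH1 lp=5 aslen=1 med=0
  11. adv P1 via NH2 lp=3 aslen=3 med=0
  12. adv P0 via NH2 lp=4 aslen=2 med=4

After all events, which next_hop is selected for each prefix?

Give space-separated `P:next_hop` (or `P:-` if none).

Op 1: best P0=- P1=NH1
Op 2: best P0=NH1 P1=NH1
Op 3: best P0=NH0 P1=NH1
Op 4: best P0=NH0 P1=-
Op 5: best P0=NH2 P1=-
Op 6: best P0=NH0 P1=-
Op 7: best P0=NH0 P1=NH0
Op 8: best P0=NH1 P1=NH0
Op 9: best P0=NH1 P1=NH0
Op 10: best P0=NH1 P1=NH1
Op 11: best P0=NH1 P1=NH1
Op 12: best P0=NH1 P1=NH1

Answer: P0:NH1 P1:NH1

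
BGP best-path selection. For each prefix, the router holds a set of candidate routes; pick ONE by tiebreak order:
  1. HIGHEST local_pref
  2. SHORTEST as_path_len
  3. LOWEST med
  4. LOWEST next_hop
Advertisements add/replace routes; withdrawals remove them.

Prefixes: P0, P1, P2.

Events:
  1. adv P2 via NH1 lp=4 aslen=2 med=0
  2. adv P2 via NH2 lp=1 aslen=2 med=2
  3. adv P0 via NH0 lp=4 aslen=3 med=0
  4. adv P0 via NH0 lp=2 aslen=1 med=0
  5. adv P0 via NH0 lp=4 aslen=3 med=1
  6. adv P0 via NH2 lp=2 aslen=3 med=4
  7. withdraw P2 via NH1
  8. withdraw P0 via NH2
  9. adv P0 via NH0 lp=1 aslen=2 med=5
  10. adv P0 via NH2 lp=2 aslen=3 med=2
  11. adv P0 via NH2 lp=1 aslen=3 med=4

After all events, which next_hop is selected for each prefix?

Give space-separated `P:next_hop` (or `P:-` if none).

Answer: P0:NH0 P1:- P2:NH2

Derivation:
Op 1: best P0=- P1=- P2=NH1
Op 2: best P0=- P1=- P2=NH1
Op 3: best P0=NH0 P1=- P2=NH1
Op 4: best P0=NH0 P1=- P2=NH1
Op 5: best P0=NH0 P1=- P2=NH1
Op 6: best P0=NH0 P1=- P2=NH1
Op 7: best P0=NH0 P1=- P2=NH2
Op 8: best P0=NH0 P1=- P2=NH2
Op 9: best P0=NH0 P1=- P2=NH2
Op 10: best P0=NH2 P1=- P2=NH2
Op 11: best P0=NH0 P1=- P2=NH2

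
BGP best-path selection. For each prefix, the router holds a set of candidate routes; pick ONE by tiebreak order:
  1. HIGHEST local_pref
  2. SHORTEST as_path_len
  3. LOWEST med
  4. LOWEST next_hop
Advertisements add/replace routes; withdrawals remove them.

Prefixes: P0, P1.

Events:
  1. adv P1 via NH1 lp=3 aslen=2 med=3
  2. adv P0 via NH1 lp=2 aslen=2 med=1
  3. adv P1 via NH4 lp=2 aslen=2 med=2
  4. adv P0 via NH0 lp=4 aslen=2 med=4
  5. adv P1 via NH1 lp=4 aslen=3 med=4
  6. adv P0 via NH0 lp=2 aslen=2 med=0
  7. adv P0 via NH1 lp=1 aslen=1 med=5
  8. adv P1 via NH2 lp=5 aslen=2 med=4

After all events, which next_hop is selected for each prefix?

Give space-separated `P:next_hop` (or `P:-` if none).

Op 1: best P0=- P1=NH1
Op 2: best P0=NH1 P1=NH1
Op 3: best P0=NH1 P1=NH1
Op 4: best P0=NH0 P1=NH1
Op 5: best P0=NH0 P1=NH1
Op 6: best P0=NH0 P1=NH1
Op 7: best P0=NH0 P1=NH1
Op 8: best P0=NH0 P1=NH2

Answer: P0:NH0 P1:NH2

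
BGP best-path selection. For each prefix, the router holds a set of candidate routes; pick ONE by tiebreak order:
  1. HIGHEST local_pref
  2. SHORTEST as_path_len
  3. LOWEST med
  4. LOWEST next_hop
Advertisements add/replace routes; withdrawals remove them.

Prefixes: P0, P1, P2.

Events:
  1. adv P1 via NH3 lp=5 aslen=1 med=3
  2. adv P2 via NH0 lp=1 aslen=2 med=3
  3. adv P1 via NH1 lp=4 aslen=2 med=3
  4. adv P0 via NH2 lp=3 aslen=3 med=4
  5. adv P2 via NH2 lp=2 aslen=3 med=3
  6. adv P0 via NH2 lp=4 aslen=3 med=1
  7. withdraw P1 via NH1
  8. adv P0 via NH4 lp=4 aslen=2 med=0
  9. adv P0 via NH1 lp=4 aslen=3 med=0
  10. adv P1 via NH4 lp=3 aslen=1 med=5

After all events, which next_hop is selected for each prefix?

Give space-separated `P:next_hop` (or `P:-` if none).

Answer: P0:NH4 P1:NH3 P2:NH2

Derivation:
Op 1: best P0=- P1=NH3 P2=-
Op 2: best P0=- P1=NH3 P2=NH0
Op 3: best P0=- P1=NH3 P2=NH0
Op 4: best P0=NH2 P1=NH3 P2=NH0
Op 5: best P0=NH2 P1=NH3 P2=NH2
Op 6: best P0=NH2 P1=NH3 P2=NH2
Op 7: best P0=NH2 P1=NH3 P2=NH2
Op 8: best P0=NH4 P1=NH3 P2=NH2
Op 9: best P0=NH4 P1=NH3 P2=NH2
Op 10: best P0=NH4 P1=NH3 P2=NH2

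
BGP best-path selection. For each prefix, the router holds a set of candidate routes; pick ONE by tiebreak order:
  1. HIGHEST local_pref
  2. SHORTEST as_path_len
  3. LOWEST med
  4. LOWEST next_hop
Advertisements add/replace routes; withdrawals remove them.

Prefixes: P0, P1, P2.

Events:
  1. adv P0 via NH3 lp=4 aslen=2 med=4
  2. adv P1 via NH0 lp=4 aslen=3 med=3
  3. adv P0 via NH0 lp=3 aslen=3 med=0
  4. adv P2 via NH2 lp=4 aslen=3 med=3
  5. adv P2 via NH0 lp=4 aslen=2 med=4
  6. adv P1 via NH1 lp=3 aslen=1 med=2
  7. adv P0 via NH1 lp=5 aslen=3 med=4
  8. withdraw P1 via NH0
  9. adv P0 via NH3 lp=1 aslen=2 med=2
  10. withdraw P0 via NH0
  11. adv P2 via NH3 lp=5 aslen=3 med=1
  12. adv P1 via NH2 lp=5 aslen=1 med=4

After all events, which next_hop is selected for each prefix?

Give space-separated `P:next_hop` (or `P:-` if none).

Answer: P0:NH1 P1:NH2 P2:NH3

Derivation:
Op 1: best P0=NH3 P1=- P2=-
Op 2: best P0=NH3 P1=NH0 P2=-
Op 3: best P0=NH3 P1=NH0 P2=-
Op 4: best P0=NH3 P1=NH0 P2=NH2
Op 5: best P0=NH3 P1=NH0 P2=NH0
Op 6: best P0=NH3 P1=NH0 P2=NH0
Op 7: best P0=NH1 P1=NH0 P2=NH0
Op 8: best P0=NH1 P1=NH1 P2=NH0
Op 9: best P0=NH1 P1=NH1 P2=NH0
Op 10: best P0=NH1 P1=NH1 P2=NH0
Op 11: best P0=NH1 P1=NH1 P2=NH3
Op 12: best P0=NH1 P1=NH2 P2=NH3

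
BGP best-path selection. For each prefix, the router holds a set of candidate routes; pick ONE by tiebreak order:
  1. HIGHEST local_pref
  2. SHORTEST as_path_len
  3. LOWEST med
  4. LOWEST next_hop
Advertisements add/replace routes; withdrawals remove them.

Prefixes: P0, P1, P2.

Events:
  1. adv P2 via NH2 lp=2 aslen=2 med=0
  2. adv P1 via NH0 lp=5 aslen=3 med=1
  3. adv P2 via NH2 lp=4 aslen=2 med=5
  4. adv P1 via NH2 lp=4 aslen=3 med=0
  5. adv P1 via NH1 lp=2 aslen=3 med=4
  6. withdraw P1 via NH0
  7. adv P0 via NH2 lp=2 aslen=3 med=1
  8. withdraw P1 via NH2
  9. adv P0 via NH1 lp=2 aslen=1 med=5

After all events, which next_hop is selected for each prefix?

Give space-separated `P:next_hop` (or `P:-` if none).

Answer: P0:NH1 P1:NH1 P2:NH2

Derivation:
Op 1: best P0=- P1=- P2=NH2
Op 2: best P0=- P1=NH0 P2=NH2
Op 3: best P0=- P1=NH0 P2=NH2
Op 4: best P0=- P1=NH0 P2=NH2
Op 5: best P0=- P1=NH0 P2=NH2
Op 6: best P0=- P1=NH2 P2=NH2
Op 7: best P0=NH2 P1=NH2 P2=NH2
Op 8: best P0=NH2 P1=NH1 P2=NH2
Op 9: best P0=NH1 P1=NH1 P2=NH2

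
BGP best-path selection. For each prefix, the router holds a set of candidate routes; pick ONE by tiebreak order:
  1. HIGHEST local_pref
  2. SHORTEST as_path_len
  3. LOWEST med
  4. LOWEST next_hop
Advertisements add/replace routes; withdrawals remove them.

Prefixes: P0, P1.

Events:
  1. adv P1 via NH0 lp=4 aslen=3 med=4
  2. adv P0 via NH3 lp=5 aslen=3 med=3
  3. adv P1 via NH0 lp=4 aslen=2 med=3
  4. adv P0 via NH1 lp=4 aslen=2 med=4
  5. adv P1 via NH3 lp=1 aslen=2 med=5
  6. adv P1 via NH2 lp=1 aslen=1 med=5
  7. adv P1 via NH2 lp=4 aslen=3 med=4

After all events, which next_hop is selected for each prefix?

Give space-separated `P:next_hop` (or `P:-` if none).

Op 1: best P0=- P1=NH0
Op 2: best P0=NH3 P1=NH0
Op 3: best P0=NH3 P1=NH0
Op 4: best P0=NH3 P1=NH0
Op 5: best P0=NH3 P1=NH0
Op 6: best P0=NH3 P1=NH0
Op 7: best P0=NH3 P1=NH0

Answer: P0:NH3 P1:NH0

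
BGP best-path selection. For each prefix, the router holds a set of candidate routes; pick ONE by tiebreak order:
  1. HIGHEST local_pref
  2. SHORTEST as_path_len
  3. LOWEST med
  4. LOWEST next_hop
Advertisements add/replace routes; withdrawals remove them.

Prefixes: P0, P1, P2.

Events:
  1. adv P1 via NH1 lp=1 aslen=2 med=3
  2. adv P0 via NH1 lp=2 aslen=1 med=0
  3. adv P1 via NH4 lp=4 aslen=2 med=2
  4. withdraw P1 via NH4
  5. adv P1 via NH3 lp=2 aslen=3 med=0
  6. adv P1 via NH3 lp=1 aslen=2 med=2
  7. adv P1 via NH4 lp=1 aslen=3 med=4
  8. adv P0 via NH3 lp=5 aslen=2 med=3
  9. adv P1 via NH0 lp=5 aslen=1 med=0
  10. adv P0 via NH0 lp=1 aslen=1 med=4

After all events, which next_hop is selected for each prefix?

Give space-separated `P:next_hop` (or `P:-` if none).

Op 1: best P0=- P1=NH1 P2=-
Op 2: best P0=NH1 P1=NH1 P2=-
Op 3: best P0=NH1 P1=NH4 P2=-
Op 4: best P0=NH1 P1=NH1 P2=-
Op 5: best P0=NH1 P1=NH3 P2=-
Op 6: best P0=NH1 P1=NH3 P2=-
Op 7: best P0=NH1 P1=NH3 P2=-
Op 8: best P0=NH3 P1=NH3 P2=-
Op 9: best P0=NH3 P1=NH0 P2=-
Op 10: best P0=NH3 P1=NH0 P2=-

Answer: P0:NH3 P1:NH0 P2:-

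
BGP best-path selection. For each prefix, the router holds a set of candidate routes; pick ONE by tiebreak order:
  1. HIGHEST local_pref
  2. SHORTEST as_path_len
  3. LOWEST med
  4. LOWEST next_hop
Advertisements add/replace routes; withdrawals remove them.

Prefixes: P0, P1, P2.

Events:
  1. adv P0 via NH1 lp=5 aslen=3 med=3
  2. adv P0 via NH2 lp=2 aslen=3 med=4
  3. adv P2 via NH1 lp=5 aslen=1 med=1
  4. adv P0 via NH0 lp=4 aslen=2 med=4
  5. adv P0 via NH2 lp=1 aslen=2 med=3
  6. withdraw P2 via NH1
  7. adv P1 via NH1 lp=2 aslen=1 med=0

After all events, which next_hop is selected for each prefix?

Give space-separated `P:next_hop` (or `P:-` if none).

Answer: P0:NH1 P1:NH1 P2:-

Derivation:
Op 1: best P0=NH1 P1=- P2=-
Op 2: best P0=NH1 P1=- P2=-
Op 3: best P0=NH1 P1=- P2=NH1
Op 4: best P0=NH1 P1=- P2=NH1
Op 5: best P0=NH1 P1=- P2=NH1
Op 6: best P0=NH1 P1=- P2=-
Op 7: best P0=NH1 P1=NH1 P2=-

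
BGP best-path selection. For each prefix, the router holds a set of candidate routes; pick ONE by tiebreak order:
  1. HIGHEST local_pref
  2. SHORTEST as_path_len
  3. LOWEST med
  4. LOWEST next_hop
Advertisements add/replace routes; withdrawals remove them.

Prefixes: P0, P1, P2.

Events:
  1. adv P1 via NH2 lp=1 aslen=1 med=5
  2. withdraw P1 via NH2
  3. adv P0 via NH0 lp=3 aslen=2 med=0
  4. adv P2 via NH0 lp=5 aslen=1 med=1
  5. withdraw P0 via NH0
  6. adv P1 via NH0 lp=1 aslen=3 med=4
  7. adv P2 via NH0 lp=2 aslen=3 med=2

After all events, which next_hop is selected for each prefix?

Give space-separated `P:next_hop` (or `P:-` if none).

Op 1: best P0=- P1=NH2 P2=-
Op 2: best P0=- P1=- P2=-
Op 3: best P0=NH0 P1=- P2=-
Op 4: best P0=NH0 P1=- P2=NH0
Op 5: best P0=- P1=- P2=NH0
Op 6: best P0=- P1=NH0 P2=NH0
Op 7: best P0=- P1=NH0 P2=NH0

Answer: P0:- P1:NH0 P2:NH0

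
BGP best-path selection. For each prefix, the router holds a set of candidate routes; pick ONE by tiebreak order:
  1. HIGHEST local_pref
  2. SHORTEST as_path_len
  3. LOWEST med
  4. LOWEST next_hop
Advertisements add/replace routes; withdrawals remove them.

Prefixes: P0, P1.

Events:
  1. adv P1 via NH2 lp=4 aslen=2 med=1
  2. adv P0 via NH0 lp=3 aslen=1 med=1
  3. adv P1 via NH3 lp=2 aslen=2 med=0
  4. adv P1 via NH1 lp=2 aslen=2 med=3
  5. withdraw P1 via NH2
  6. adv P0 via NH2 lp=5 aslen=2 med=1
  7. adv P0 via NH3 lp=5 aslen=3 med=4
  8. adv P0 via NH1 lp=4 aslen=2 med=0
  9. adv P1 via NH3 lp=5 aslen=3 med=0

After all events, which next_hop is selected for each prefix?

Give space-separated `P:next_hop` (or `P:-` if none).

Answer: P0:NH2 P1:NH3

Derivation:
Op 1: best P0=- P1=NH2
Op 2: best P0=NH0 P1=NH2
Op 3: best P0=NH0 P1=NH2
Op 4: best P0=NH0 P1=NH2
Op 5: best P0=NH0 P1=NH3
Op 6: best P0=NH2 P1=NH3
Op 7: best P0=NH2 P1=NH3
Op 8: best P0=NH2 P1=NH3
Op 9: best P0=NH2 P1=NH3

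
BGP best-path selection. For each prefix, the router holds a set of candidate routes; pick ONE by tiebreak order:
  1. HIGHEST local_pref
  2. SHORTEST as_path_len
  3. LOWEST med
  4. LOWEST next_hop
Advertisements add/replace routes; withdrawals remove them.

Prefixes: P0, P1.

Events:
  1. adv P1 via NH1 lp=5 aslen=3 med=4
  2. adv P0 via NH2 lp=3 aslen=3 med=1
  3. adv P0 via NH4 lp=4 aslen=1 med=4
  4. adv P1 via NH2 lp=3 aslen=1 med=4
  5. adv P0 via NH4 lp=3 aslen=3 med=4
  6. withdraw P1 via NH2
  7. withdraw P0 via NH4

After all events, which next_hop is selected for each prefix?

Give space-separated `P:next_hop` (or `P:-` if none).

Op 1: best P0=- P1=NH1
Op 2: best P0=NH2 P1=NH1
Op 3: best P0=NH4 P1=NH1
Op 4: best P0=NH4 P1=NH1
Op 5: best P0=NH2 P1=NH1
Op 6: best P0=NH2 P1=NH1
Op 7: best P0=NH2 P1=NH1

Answer: P0:NH2 P1:NH1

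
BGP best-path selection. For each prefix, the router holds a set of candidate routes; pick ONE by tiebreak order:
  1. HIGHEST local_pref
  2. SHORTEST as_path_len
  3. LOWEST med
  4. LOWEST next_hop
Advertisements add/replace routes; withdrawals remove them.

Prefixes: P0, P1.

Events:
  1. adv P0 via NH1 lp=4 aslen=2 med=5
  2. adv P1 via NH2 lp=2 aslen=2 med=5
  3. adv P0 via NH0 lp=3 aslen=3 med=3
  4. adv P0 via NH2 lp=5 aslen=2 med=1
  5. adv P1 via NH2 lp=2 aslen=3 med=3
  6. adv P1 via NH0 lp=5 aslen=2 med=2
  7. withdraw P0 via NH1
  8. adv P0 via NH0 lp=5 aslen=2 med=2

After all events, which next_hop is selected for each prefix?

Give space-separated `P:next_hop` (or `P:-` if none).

Answer: P0:NH2 P1:NH0

Derivation:
Op 1: best P0=NH1 P1=-
Op 2: best P0=NH1 P1=NH2
Op 3: best P0=NH1 P1=NH2
Op 4: best P0=NH2 P1=NH2
Op 5: best P0=NH2 P1=NH2
Op 6: best P0=NH2 P1=NH0
Op 7: best P0=NH2 P1=NH0
Op 8: best P0=NH2 P1=NH0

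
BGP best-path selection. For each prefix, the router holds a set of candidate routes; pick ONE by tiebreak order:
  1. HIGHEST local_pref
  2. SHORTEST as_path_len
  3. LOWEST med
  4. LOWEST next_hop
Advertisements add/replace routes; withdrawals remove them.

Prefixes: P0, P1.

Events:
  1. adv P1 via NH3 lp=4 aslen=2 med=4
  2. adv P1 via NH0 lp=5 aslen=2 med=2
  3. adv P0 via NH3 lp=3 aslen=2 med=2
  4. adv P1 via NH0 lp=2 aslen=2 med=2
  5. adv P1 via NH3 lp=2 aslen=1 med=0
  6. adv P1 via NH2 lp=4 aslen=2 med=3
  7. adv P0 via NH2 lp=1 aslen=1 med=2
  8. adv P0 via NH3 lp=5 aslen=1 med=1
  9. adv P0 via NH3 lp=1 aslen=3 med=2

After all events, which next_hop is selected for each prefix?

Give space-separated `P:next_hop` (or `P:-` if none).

Op 1: best P0=- P1=NH3
Op 2: best P0=- P1=NH0
Op 3: best P0=NH3 P1=NH0
Op 4: best P0=NH3 P1=NH3
Op 5: best P0=NH3 P1=NH3
Op 6: best P0=NH3 P1=NH2
Op 7: best P0=NH3 P1=NH2
Op 8: best P0=NH3 P1=NH2
Op 9: best P0=NH2 P1=NH2

Answer: P0:NH2 P1:NH2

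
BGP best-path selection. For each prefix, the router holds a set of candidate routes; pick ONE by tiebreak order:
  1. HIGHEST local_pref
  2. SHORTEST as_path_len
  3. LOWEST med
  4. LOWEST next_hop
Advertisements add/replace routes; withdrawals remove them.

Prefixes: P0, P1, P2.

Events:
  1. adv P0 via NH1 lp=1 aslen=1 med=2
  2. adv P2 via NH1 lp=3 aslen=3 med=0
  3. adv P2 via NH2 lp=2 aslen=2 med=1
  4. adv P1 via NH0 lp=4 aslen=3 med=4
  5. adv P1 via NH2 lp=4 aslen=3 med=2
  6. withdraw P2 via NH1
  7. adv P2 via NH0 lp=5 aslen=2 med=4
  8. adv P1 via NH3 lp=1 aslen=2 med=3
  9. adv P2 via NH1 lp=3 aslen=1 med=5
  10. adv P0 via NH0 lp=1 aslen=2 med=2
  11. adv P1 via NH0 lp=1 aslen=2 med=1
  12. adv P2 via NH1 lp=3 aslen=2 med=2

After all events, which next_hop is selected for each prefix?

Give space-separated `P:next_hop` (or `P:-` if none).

Op 1: best P0=NH1 P1=- P2=-
Op 2: best P0=NH1 P1=- P2=NH1
Op 3: best P0=NH1 P1=- P2=NH1
Op 4: best P0=NH1 P1=NH0 P2=NH1
Op 5: best P0=NH1 P1=NH2 P2=NH1
Op 6: best P0=NH1 P1=NH2 P2=NH2
Op 7: best P0=NH1 P1=NH2 P2=NH0
Op 8: best P0=NH1 P1=NH2 P2=NH0
Op 9: best P0=NH1 P1=NH2 P2=NH0
Op 10: best P0=NH1 P1=NH2 P2=NH0
Op 11: best P0=NH1 P1=NH2 P2=NH0
Op 12: best P0=NH1 P1=NH2 P2=NH0

Answer: P0:NH1 P1:NH2 P2:NH0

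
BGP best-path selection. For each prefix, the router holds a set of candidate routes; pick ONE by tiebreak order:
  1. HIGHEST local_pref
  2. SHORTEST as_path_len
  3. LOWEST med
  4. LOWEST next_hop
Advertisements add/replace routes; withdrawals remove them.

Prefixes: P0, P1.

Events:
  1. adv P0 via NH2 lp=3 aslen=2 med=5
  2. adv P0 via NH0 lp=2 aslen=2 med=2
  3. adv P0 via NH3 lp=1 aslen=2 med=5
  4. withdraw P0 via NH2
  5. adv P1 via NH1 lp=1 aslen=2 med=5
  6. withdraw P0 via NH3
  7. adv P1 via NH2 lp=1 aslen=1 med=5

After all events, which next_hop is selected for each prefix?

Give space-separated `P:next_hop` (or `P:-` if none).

Op 1: best P0=NH2 P1=-
Op 2: best P0=NH2 P1=-
Op 3: best P0=NH2 P1=-
Op 4: best P0=NH0 P1=-
Op 5: best P0=NH0 P1=NH1
Op 6: best P0=NH0 P1=NH1
Op 7: best P0=NH0 P1=NH2

Answer: P0:NH0 P1:NH2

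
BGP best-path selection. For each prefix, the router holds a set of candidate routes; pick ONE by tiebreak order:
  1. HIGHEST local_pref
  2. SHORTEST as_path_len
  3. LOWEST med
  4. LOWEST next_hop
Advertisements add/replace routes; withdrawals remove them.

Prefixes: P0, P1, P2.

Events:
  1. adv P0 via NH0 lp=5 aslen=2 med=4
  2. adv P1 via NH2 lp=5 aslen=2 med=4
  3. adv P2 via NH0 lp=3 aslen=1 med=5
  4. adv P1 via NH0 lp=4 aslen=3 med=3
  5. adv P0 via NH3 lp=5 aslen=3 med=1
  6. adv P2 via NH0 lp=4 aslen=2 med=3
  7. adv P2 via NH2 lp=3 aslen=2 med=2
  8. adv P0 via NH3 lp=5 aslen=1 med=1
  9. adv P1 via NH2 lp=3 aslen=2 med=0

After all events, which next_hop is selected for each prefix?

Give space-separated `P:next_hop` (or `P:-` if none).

Op 1: best P0=NH0 P1=- P2=-
Op 2: best P0=NH0 P1=NH2 P2=-
Op 3: best P0=NH0 P1=NH2 P2=NH0
Op 4: best P0=NH0 P1=NH2 P2=NH0
Op 5: best P0=NH0 P1=NH2 P2=NH0
Op 6: best P0=NH0 P1=NH2 P2=NH0
Op 7: best P0=NH0 P1=NH2 P2=NH0
Op 8: best P0=NH3 P1=NH2 P2=NH0
Op 9: best P0=NH3 P1=NH0 P2=NH0

Answer: P0:NH3 P1:NH0 P2:NH0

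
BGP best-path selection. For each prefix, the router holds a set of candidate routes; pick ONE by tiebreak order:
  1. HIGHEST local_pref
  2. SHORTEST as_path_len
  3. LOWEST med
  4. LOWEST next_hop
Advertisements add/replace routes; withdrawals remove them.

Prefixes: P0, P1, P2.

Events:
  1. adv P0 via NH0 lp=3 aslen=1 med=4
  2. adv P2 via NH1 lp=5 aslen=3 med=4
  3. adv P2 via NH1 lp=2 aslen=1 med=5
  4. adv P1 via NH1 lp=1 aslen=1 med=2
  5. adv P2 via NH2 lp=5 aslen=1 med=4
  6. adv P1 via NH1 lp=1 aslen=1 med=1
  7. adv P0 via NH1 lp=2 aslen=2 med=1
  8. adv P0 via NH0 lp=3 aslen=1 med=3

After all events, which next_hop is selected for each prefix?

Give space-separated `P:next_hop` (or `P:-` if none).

Answer: P0:NH0 P1:NH1 P2:NH2

Derivation:
Op 1: best P0=NH0 P1=- P2=-
Op 2: best P0=NH0 P1=- P2=NH1
Op 3: best P0=NH0 P1=- P2=NH1
Op 4: best P0=NH0 P1=NH1 P2=NH1
Op 5: best P0=NH0 P1=NH1 P2=NH2
Op 6: best P0=NH0 P1=NH1 P2=NH2
Op 7: best P0=NH0 P1=NH1 P2=NH2
Op 8: best P0=NH0 P1=NH1 P2=NH2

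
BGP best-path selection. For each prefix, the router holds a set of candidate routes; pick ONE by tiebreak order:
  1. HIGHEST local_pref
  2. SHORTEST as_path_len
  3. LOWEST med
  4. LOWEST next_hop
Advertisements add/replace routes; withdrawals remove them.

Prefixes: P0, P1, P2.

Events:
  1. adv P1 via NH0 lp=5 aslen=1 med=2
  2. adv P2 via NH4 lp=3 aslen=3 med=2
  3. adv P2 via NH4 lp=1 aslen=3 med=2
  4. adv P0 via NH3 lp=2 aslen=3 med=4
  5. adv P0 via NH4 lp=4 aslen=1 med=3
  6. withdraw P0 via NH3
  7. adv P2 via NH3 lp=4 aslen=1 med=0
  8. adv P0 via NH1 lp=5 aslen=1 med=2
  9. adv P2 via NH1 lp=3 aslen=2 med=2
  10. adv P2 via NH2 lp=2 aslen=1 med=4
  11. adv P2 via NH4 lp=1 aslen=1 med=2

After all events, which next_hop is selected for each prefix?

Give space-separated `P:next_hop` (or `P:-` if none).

Op 1: best P0=- P1=NH0 P2=-
Op 2: best P0=- P1=NH0 P2=NH4
Op 3: best P0=- P1=NH0 P2=NH4
Op 4: best P0=NH3 P1=NH0 P2=NH4
Op 5: best P0=NH4 P1=NH0 P2=NH4
Op 6: best P0=NH4 P1=NH0 P2=NH4
Op 7: best P0=NH4 P1=NH0 P2=NH3
Op 8: best P0=NH1 P1=NH0 P2=NH3
Op 9: best P0=NH1 P1=NH0 P2=NH3
Op 10: best P0=NH1 P1=NH0 P2=NH3
Op 11: best P0=NH1 P1=NH0 P2=NH3

Answer: P0:NH1 P1:NH0 P2:NH3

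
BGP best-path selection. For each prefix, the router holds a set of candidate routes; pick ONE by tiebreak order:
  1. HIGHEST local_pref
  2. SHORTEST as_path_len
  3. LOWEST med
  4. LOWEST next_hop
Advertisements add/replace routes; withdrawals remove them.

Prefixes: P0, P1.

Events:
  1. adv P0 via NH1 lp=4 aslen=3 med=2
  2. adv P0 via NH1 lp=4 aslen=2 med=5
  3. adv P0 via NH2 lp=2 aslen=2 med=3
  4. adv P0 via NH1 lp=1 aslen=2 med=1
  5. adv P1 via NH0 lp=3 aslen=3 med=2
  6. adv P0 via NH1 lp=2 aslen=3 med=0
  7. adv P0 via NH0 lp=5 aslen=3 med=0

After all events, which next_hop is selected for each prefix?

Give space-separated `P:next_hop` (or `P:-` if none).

Answer: P0:NH0 P1:NH0

Derivation:
Op 1: best P0=NH1 P1=-
Op 2: best P0=NH1 P1=-
Op 3: best P0=NH1 P1=-
Op 4: best P0=NH2 P1=-
Op 5: best P0=NH2 P1=NH0
Op 6: best P0=NH2 P1=NH0
Op 7: best P0=NH0 P1=NH0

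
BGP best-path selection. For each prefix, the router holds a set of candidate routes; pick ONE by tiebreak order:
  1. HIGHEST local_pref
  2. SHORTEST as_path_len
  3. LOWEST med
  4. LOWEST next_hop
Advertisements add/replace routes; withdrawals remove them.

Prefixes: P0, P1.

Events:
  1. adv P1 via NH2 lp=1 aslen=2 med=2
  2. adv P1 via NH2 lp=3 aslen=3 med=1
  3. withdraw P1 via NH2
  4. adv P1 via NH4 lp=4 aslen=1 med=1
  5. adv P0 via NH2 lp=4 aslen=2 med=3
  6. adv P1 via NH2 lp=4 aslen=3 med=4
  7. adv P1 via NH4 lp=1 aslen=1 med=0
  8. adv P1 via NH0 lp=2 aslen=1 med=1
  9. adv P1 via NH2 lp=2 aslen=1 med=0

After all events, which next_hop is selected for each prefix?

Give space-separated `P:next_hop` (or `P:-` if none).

Answer: P0:NH2 P1:NH2

Derivation:
Op 1: best P0=- P1=NH2
Op 2: best P0=- P1=NH2
Op 3: best P0=- P1=-
Op 4: best P0=- P1=NH4
Op 5: best P0=NH2 P1=NH4
Op 6: best P0=NH2 P1=NH4
Op 7: best P0=NH2 P1=NH2
Op 8: best P0=NH2 P1=NH2
Op 9: best P0=NH2 P1=NH2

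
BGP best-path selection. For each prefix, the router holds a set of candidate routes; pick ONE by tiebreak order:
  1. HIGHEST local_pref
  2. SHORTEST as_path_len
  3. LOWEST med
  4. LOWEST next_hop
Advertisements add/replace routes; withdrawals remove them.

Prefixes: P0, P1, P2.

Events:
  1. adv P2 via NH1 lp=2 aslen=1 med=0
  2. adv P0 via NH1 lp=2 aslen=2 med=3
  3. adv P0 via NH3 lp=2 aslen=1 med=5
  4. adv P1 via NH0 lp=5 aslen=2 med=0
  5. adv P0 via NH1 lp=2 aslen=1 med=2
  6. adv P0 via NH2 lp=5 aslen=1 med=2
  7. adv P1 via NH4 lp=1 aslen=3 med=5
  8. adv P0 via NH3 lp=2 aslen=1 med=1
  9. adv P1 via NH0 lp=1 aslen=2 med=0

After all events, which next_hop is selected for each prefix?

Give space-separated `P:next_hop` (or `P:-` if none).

Answer: P0:NH2 P1:NH0 P2:NH1

Derivation:
Op 1: best P0=- P1=- P2=NH1
Op 2: best P0=NH1 P1=- P2=NH1
Op 3: best P0=NH3 P1=- P2=NH1
Op 4: best P0=NH3 P1=NH0 P2=NH1
Op 5: best P0=NH1 P1=NH0 P2=NH1
Op 6: best P0=NH2 P1=NH0 P2=NH1
Op 7: best P0=NH2 P1=NH0 P2=NH1
Op 8: best P0=NH2 P1=NH0 P2=NH1
Op 9: best P0=NH2 P1=NH0 P2=NH1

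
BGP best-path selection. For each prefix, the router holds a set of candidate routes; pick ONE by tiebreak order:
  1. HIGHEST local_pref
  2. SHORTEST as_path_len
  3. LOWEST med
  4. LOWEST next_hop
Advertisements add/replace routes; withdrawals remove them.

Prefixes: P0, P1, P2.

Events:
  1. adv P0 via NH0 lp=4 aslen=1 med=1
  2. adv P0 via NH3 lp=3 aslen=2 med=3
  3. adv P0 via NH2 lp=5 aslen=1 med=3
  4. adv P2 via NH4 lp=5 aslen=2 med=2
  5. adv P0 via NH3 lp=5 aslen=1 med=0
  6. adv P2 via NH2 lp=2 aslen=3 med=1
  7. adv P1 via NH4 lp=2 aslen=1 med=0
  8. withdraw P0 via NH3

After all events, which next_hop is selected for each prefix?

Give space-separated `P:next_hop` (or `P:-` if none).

Answer: P0:NH2 P1:NH4 P2:NH4

Derivation:
Op 1: best P0=NH0 P1=- P2=-
Op 2: best P0=NH0 P1=- P2=-
Op 3: best P0=NH2 P1=- P2=-
Op 4: best P0=NH2 P1=- P2=NH4
Op 5: best P0=NH3 P1=- P2=NH4
Op 6: best P0=NH3 P1=- P2=NH4
Op 7: best P0=NH3 P1=NH4 P2=NH4
Op 8: best P0=NH2 P1=NH4 P2=NH4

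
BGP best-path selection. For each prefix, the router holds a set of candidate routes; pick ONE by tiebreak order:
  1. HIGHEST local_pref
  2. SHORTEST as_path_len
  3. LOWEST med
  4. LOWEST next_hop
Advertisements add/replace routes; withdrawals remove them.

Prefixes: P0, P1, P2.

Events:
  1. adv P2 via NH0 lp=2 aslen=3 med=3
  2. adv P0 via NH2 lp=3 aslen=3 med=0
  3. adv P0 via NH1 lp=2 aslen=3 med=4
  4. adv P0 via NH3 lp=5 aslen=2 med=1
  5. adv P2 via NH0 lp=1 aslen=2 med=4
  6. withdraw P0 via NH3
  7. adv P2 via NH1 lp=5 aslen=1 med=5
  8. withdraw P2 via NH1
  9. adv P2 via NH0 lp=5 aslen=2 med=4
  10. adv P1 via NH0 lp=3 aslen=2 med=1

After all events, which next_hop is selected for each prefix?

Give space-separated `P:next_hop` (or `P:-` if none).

Op 1: best P0=- P1=- P2=NH0
Op 2: best P0=NH2 P1=- P2=NH0
Op 3: best P0=NH2 P1=- P2=NH0
Op 4: best P0=NH3 P1=- P2=NH0
Op 5: best P0=NH3 P1=- P2=NH0
Op 6: best P0=NH2 P1=- P2=NH0
Op 7: best P0=NH2 P1=- P2=NH1
Op 8: best P0=NH2 P1=- P2=NH0
Op 9: best P0=NH2 P1=- P2=NH0
Op 10: best P0=NH2 P1=NH0 P2=NH0

Answer: P0:NH2 P1:NH0 P2:NH0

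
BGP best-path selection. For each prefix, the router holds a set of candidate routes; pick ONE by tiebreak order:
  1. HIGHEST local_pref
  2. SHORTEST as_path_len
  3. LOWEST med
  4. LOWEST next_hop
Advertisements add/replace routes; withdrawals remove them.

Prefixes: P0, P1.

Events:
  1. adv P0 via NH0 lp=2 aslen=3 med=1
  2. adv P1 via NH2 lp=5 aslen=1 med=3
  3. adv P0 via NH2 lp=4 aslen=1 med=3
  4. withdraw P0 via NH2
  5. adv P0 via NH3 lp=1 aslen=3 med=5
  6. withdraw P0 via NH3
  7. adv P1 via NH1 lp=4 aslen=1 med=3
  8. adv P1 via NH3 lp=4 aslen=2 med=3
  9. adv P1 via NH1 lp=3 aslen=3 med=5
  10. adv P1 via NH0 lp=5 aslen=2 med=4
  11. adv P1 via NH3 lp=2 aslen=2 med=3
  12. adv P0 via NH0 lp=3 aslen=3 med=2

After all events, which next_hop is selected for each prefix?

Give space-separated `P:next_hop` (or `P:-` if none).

Answer: P0:NH0 P1:NH2

Derivation:
Op 1: best P0=NH0 P1=-
Op 2: best P0=NH0 P1=NH2
Op 3: best P0=NH2 P1=NH2
Op 4: best P0=NH0 P1=NH2
Op 5: best P0=NH0 P1=NH2
Op 6: best P0=NH0 P1=NH2
Op 7: best P0=NH0 P1=NH2
Op 8: best P0=NH0 P1=NH2
Op 9: best P0=NH0 P1=NH2
Op 10: best P0=NH0 P1=NH2
Op 11: best P0=NH0 P1=NH2
Op 12: best P0=NH0 P1=NH2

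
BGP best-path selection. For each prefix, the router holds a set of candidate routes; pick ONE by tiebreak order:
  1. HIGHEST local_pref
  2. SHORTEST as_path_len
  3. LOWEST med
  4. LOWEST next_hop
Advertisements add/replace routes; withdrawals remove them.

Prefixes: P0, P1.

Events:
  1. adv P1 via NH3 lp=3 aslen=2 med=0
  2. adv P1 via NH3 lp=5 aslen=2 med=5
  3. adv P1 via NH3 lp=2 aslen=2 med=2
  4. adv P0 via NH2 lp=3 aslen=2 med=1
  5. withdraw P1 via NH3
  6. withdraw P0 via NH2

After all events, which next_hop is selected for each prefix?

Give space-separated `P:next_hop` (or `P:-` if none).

Answer: P0:- P1:-

Derivation:
Op 1: best P0=- P1=NH3
Op 2: best P0=- P1=NH3
Op 3: best P0=- P1=NH3
Op 4: best P0=NH2 P1=NH3
Op 5: best P0=NH2 P1=-
Op 6: best P0=- P1=-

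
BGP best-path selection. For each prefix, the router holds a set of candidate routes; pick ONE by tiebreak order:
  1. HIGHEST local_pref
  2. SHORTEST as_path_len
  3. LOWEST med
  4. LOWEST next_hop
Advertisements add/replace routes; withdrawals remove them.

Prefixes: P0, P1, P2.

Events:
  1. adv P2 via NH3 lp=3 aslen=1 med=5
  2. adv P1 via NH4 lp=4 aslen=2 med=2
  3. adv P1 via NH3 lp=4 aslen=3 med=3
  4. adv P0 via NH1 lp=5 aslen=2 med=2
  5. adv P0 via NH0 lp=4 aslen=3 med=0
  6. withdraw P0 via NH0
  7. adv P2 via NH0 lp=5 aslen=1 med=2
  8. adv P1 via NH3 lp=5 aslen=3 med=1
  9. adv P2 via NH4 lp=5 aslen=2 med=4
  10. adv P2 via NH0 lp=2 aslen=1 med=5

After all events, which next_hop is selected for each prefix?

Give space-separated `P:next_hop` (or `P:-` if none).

Op 1: best P0=- P1=- P2=NH3
Op 2: best P0=- P1=NH4 P2=NH3
Op 3: best P0=- P1=NH4 P2=NH3
Op 4: best P0=NH1 P1=NH4 P2=NH3
Op 5: best P0=NH1 P1=NH4 P2=NH3
Op 6: best P0=NH1 P1=NH4 P2=NH3
Op 7: best P0=NH1 P1=NH4 P2=NH0
Op 8: best P0=NH1 P1=NH3 P2=NH0
Op 9: best P0=NH1 P1=NH3 P2=NH0
Op 10: best P0=NH1 P1=NH3 P2=NH4

Answer: P0:NH1 P1:NH3 P2:NH4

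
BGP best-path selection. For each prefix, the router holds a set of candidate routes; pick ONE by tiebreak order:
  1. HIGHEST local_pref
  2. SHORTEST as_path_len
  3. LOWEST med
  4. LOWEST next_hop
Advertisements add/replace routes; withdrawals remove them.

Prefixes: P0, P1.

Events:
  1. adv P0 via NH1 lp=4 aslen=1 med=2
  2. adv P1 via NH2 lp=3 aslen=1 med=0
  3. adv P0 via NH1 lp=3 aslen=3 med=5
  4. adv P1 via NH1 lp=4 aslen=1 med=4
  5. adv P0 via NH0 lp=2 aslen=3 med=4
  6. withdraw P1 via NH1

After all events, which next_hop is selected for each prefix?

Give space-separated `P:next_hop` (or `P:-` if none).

Op 1: best P0=NH1 P1=-
Op 2: best P0=NH1 P1=NH2
Op 3: best P0=NH1 P1=NH2
Op 4: best P0=NH1 P1=NH1
Op 5: best P0=NH1 P1=NH1
Op 6: best P0=NH1 P1=NH2

Answer: P0:NH1 P1:NH2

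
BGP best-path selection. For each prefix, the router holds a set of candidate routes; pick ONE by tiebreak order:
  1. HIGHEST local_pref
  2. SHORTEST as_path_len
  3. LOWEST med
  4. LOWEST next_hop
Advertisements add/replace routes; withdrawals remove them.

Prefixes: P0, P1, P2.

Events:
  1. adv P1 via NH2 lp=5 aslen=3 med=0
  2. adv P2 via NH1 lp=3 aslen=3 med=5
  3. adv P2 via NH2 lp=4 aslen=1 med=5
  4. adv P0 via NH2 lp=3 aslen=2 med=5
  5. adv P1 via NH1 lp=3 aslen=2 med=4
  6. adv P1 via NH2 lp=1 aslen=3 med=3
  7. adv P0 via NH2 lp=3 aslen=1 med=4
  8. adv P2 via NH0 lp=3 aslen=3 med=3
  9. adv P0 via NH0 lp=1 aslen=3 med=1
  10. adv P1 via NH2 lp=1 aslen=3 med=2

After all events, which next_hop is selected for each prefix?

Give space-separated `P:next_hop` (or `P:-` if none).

Op 1: best P0=- P1=NH2 P2=-
Op 2: best P0=- P1=NH2 P2=NH1
Op 3: best P0=- P1=NH2 P2=NH2
Op 4: best P0=NH2 P1=NH2 P2=NH2
Op 5: best P0=NH2 P1=NH2 P2=NH2
Op 6: best P0=NH2 P1=NH1 P2=NH2
Op 7: best P0=NH2 P1=NH1 P2=NH2
Op 8: best P0=NH2 P1=NH1 P2=NH2
Op 9: best P0=NH2 P1=NH1 P2=NH2
Op 10: best P0=NH2 P1=NH1 P2=NH2

Answer: P0:NH2 P1:NH1 P2:NH2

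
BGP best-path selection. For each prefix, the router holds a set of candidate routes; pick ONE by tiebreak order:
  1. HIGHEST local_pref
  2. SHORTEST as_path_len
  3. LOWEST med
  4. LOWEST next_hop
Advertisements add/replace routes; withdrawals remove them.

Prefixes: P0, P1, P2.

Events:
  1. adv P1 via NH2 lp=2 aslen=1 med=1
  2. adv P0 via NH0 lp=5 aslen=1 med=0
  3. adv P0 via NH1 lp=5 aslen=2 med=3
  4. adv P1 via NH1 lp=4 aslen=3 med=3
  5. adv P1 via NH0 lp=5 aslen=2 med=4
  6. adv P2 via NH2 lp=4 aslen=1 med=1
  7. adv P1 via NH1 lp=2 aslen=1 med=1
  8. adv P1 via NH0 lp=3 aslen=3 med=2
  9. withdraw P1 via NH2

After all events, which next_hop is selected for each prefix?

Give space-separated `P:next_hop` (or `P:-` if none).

Op 1: best P0=- P1=NH2 P2=-
Op 2: best P0=NH0 P1=NH2 P2=-
Op 3: best P0=NH0 P1=NH2 P2=-
Op 4: best P0=NH0 P1=NH1 P2=-
Op 5: best P0=NH0 P1=NH0 P2=-
Op 6: best P0=NH0 P1=NH0 P2=NH2
Op 7: best P0=NH0 P1=NH0 P2=NH2
Op 8: best P0=NH0 P1=NH0 P2=NH2
Op 9: best P0=NH0 P1=NH0 P2=NH2

Answer: P0:NH0 P1:NH0 P2:NH2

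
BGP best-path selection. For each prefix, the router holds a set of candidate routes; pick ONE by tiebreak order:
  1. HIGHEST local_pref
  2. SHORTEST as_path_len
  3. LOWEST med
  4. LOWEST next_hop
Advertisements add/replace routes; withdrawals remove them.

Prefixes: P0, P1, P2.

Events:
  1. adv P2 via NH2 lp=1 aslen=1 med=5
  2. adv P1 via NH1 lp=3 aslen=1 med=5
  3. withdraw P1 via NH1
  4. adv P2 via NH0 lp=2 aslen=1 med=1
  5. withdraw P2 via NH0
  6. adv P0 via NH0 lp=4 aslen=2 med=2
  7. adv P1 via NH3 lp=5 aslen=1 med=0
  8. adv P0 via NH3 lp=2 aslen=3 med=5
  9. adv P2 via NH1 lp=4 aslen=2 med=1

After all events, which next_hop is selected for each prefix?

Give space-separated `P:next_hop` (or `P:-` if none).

Answer: P0:NH0 P1:NH3 P2:NH1

Derivation:
Op 1: best P0=- P1=- P2=NH2
Op 2: best P0=- P1=NH1 P2=NH2
Op 3: best P0=- P1=- P2=NH2
Op 4: best P0=- P1=- P2=NH0
Op 5: best P0=- P1=- P2=NH2
Op 6: best P0=NH0 P1=- P2=NH2
Op 7: best P0=NH0 P1=NH3 P2=NH2
Op 8: best P0=NH0 P1=NH3 P2=NH2
Op 9: best P0=NH0 P1=NH3 P2=NH1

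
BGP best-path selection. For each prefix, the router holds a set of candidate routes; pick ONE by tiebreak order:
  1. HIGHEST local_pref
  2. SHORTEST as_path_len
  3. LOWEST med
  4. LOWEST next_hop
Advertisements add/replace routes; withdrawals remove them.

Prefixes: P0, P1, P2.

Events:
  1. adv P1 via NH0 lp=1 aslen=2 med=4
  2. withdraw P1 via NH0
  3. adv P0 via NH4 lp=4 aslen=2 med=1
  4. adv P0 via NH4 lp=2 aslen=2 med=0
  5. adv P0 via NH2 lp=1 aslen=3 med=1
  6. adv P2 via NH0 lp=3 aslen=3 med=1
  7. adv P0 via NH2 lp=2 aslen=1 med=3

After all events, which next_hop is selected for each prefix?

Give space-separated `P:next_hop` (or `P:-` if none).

Answer: P0:NH2 P1:- P2:NH0

Derivation:
Op 1: best P0=- P1=NH0 P2=-
Op 2: best P0=- P1=- P2=-
Op 3: best P0=NH4 P1=- P2=-
Op 4: best P0=NH4 P1=- P2=-
Op 5: best P0=NH4 P1=- P2=-
Op 6: best P0=NH4 P1=- P2=NH0
Op 7: best P0=NH2 P1=- P2=NH0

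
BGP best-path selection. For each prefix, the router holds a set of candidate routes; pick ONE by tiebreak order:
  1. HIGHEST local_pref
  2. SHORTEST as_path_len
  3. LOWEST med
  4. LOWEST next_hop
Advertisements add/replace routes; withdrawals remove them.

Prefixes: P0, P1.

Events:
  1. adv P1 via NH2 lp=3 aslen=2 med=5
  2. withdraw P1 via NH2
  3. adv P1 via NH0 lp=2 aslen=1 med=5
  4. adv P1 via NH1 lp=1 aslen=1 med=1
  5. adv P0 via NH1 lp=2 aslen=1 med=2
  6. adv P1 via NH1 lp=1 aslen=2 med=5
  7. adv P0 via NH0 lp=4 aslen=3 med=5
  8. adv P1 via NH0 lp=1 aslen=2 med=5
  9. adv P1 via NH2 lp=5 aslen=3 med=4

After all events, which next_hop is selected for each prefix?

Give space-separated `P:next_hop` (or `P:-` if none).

Answer: P0:NH0 P1:NH2

Derivation:
Op 1: best P0=- P1=NH2
Op 2: best P0=- P1=-
Op 3: best P0=- P1=NH0
Op 4: best P0=- P1=NH0
Op 5: best P0=NH1 P1=NH0
Op 6: best P0=NH1 P1=NH0
Op 7: best P0=NH0 P1=NH0
Op 8: best P0=NH0 P1=NH0
Op 9: best P0=NH0 P1=NH2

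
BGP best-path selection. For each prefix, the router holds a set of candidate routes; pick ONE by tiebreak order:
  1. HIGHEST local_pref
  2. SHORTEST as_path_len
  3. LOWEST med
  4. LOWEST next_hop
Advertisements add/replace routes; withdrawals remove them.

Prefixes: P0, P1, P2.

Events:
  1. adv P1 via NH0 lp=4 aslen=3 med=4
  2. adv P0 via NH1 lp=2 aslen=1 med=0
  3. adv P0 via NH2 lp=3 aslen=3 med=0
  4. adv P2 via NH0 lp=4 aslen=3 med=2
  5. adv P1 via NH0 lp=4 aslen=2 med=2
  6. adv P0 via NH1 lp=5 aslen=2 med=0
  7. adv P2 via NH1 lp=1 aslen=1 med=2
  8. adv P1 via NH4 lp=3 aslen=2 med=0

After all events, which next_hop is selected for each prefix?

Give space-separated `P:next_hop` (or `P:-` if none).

Op 1: best P0=- P1=NH0 P2=-
Op 2: best P0=NH1 P1=NH0 P2=-
Op 3: best P0=NH2 P1=NH0 P2=-
Op 4: best P0=NH2 P1=NH0 P2=NH0
Op 5: best P0=NH2 P1=NH0 P2=NH0
Op 6: best P0=NH1 P1=NH0 P2=NH0
Op 7: best P0=NH1 P1=NH0 P2=NH0
Op 8: best P0=NH1 P1=NH0 P2=NH0

Answer: P0:NH1 P1:NH0 P2:NH0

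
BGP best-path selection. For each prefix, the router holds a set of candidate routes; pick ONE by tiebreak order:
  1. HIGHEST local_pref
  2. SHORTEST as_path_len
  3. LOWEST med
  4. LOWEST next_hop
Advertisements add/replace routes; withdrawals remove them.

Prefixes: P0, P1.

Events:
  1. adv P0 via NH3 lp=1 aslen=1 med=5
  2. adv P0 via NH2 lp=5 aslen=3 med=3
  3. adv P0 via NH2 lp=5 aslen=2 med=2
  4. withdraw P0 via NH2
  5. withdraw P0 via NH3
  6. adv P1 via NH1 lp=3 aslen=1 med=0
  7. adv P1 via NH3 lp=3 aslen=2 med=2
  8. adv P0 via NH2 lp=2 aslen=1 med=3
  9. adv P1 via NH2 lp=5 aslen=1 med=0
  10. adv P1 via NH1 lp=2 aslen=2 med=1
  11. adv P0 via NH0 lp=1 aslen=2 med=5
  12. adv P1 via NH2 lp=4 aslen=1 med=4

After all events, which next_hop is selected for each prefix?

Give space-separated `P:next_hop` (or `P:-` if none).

Answer: P0:NH2 P1:NH2

Derivation:
Op 1: best P0=NH3 P1=-
Op 2: best P0=NH2 P1=-
Op 3: best P0=NH2 P1=-
Op 4: best P0=NH3 P1=-
Op 5: best P0=- P1=-
Op 6: best P0=- P1=NH1
Op 7: best P0=- P1=NH1
Op 8: best P0=NH2 P1=NH1
Op 9: best P0=NH2 P1=NH2
Op 10: best P0=NH2 P1=NH2
Op 11: best P0=NH2 P1=NH2
Op 12: best P0=NH2 P1=NH2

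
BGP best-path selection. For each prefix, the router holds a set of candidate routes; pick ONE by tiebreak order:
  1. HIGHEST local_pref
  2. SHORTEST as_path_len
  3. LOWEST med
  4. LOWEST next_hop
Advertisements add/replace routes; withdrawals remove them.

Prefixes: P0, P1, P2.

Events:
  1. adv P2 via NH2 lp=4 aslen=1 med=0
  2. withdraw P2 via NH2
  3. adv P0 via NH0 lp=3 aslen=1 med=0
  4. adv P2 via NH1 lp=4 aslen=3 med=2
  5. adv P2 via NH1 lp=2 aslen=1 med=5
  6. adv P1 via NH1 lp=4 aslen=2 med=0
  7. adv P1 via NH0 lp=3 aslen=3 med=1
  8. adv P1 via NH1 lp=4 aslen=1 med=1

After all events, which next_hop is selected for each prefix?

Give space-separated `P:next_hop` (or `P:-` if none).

Answer: P0:NH0 P1:NH1 P2:NH1

Derivation:
Op 1: best P0=- P1=- P2=NH2
Op 2: best P0=- P1=- P2=-
Op 3: best P0=NH0 P1=- P2=-
Op 4: best P0=NH0 P1=- P2=NH1
Op 5: best P0=NH0 P1=- P2=NH1
Op 6: best P0=NH0 P1=NH1 P2=NH1
Op 7: best P0=NH0 P1=NH1 P2=NH1
Op 8: best P0=NH0 P1=NH1 P2=NH1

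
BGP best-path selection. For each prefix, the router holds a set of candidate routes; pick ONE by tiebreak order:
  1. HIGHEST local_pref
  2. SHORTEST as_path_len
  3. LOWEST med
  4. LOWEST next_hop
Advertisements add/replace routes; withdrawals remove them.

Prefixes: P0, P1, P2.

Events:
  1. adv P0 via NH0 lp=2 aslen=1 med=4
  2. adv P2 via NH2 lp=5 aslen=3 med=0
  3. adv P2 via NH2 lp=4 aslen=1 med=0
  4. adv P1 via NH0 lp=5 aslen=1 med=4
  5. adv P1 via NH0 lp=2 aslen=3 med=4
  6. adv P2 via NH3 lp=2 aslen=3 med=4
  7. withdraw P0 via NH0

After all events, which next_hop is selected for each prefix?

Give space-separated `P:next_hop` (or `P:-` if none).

Answer: P0:- P1:NH0 P2:NH2

Derivation:
Op 1: best P0=NH0 P1=- P2=-
Op 2: best P0=NH0 P1=- P2=NH2
Op 3: best P0=NH0 P1=- P2=NH2
Op 4: best P0=NH0 P1=NH0 P2=NH2
Op 5: best P0=NH0 P1=NH0 P2=NH2
Op 6: best P0=NH0 P1=NH0 P2=NH2
Op 7: best P0=- P1=NH0 P2=NH2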